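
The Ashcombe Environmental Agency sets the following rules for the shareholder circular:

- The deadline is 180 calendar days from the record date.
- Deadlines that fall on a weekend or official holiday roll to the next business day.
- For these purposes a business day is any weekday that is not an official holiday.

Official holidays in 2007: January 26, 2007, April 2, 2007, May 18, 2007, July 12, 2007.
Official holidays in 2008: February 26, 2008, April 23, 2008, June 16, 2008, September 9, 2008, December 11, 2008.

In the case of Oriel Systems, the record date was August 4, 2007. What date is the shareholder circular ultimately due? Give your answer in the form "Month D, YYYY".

January 31, 2008

From August 4, 2007, 180 calendar days later is January 31, 2008.
January 31, 2008 is a Thursday and not a listed holiday, so it stands.
Final deadline: January 31, 2008.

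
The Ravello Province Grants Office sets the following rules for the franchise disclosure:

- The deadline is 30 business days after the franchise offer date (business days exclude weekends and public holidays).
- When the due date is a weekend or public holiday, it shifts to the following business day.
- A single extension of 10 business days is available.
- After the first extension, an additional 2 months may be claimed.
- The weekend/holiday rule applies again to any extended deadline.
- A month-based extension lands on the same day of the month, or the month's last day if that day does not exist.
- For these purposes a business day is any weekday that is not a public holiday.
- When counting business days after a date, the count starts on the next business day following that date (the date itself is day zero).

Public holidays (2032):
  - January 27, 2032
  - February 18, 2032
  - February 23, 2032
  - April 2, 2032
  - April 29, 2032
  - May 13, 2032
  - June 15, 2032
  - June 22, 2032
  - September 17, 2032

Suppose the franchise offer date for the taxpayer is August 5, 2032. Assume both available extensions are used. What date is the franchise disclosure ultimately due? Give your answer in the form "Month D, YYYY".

December 1, 2032

Counting 30 business days after August 5, 2032 (skipping weekends and listed holidays) reaches September 16, 2032.
September 16, 2032 (Thursday) is already a business day.
Counting 10 further business days from September 16, 2032 reaches October 1, 2032.
Since October 1, 2032 is a Friday and not a holiday, the date is unchanged.
The 2 months extension carries October 1, 2032 to December 1, 2032.
Since December 1, 2032 is a Wednesday and not a holiday, the date is unchanged.
So the filing is due December 1, 2032.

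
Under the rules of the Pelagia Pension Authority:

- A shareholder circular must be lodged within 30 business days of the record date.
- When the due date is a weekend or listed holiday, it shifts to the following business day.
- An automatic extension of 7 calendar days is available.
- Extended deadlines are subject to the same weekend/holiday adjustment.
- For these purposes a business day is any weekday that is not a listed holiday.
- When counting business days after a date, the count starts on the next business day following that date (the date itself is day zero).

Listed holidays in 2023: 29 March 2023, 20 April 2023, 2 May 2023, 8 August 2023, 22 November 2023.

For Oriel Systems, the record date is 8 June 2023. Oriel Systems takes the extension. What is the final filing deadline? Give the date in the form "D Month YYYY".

27 July 2023

30 business days after 8 June 2023, excluding weekends and holidays, is 20 July 2023.
20 July 2023 is a Thursday and not a listed holiday, so it stands.
The 7-calendar-day extension moves the deadline from 20 July 2023 to 27 July 2023.
Since 27 July 2023 is a Thursday and not a holiday, the date is unchanged.
Final deadline: 27 July 2023.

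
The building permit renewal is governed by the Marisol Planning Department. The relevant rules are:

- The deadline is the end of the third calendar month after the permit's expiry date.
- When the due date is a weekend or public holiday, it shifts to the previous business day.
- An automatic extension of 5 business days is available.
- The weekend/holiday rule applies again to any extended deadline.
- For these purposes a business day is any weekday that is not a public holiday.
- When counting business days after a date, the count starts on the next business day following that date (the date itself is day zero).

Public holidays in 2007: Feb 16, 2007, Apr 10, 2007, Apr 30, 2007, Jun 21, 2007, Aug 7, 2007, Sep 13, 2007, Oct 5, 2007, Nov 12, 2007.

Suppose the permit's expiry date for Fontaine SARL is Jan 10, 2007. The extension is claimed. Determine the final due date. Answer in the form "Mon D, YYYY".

3 months after Jan 10, 2007 falls in April 2007; the last day of that month is Apr 30, 2007.
Apr 30, 2007 is a listed holiday; the preceding business day is Apr 27, 2007 (Friday).
Applying the 5-business-day extension: 5 business days after Apr 27, 2007 is May 7, 2007.
May 7, 2007 is a Monday and not a listed holiday, so it stands.
Deadline: May 7, 2007.

May 7, 2007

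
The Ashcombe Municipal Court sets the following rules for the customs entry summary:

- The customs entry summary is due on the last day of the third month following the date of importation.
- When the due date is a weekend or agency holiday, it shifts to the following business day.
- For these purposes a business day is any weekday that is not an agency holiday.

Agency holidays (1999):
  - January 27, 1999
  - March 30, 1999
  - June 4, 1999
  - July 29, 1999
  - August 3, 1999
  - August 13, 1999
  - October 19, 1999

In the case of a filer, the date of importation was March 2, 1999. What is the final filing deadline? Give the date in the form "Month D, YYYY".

June 30, 1999

3 months after March 2, 1999 is June 1999; that month ends on June 30, 1999.
Since June 30, 1999 is a Wednesday and not a holiday, the date is unchanged.
So the filing is due June 30, 1999.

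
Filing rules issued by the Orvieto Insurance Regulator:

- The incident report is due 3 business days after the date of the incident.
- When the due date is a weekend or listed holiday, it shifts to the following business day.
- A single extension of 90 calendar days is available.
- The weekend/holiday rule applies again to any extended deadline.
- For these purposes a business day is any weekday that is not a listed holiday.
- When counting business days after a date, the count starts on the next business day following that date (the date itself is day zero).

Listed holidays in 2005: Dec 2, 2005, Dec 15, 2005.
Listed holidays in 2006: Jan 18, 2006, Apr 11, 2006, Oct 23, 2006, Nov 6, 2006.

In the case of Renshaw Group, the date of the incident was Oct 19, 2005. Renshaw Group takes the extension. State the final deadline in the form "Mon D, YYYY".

3 business days after Oct 19, 2005, excluding weekends and holidays, is Oct 24, 2005.
Oct 24, 2005 falls on a Monday, which is a business day, so no adjustment is needed.
With the 90-day extension, Oct 24, 2005 becomes Jan 22, 2006.
Jan 22, 2006 is a Sunday, so it moves to the next business day, Jan 23, 2006 (Monday).
So the filing is due Jan 23, 2006.

Jan 23, 2006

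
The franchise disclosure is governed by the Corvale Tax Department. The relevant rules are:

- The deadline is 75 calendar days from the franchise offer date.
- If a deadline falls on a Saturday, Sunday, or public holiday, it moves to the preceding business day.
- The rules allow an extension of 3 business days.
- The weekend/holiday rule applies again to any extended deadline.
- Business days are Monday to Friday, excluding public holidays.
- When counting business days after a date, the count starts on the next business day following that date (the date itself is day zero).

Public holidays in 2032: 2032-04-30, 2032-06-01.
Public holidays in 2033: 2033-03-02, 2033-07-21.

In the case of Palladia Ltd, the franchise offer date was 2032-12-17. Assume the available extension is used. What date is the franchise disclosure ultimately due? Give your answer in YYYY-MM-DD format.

From 2032-12-17, 75 calendar days later is 2033-03-02.
2033-03-02 is a listed holiday; the preceding business day is 2033-03-01 (Tuesday).
Counting 3 further business days from 2033-03-01 reaches 2033-03-07.
2033-03-07 (Monday) is already a business day.
Final deadline: 2033-03-07.

2033-03-07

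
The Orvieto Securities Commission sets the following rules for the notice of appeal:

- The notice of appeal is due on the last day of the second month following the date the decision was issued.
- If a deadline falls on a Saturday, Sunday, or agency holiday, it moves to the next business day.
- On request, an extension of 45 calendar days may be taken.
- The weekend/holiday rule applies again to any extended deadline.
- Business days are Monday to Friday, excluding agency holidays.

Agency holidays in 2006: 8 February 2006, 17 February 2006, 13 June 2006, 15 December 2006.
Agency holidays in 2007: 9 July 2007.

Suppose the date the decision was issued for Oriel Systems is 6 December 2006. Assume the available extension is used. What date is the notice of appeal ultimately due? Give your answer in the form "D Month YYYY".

16 April 2007

The second month after 6 December 2006 is February 2007, whose last day is 28 February 2007.
28 February 2007 (Wednesday) is already a business day.
The 45-calendar-day extension moves the deadline from 28 February 2007 to 14 April 2007.
14 April 2007 is a Saturday; the next business day is 16 April 2007 (Monday).
Deadline: 16 April 2007.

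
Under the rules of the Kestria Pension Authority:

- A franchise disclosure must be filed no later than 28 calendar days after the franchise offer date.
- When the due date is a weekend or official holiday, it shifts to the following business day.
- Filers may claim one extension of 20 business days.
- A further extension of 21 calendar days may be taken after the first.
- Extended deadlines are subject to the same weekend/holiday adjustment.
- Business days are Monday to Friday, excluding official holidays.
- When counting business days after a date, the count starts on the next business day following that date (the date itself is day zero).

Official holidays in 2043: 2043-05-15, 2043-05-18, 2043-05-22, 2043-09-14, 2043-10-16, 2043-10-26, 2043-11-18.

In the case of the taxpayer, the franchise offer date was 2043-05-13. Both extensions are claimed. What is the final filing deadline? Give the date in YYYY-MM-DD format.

2043-07-29

From 2043-05-13, 28 calendar days later is 2043-06-10.
Since 2043-06-10 is a Wednesday and not a holiday, the date is unchanged.
The 20-business-day extension runs from 2043-06-10 to 2043-07-08.
2043-07-08 is a Wednesday and not a listed holiday, so it stands.
With the 21-day extension, 2043-07-08 becomes 2043-07-29.
2043-07-29 falls on a Wednesday, which is a business day, so no adjustment is needed.
Deadline: 2043-07-29.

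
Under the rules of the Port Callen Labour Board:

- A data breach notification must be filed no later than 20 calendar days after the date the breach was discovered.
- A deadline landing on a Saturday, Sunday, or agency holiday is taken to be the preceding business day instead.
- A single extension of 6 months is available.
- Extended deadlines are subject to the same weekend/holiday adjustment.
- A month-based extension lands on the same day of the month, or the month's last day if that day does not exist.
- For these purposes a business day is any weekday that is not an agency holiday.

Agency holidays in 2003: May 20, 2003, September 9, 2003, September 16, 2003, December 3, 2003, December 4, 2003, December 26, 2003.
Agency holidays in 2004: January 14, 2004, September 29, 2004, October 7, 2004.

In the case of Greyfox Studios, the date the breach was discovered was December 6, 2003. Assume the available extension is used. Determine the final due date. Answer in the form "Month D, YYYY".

From December 6, 2003, 20 calendar days later is December 26, 2003.
December 26, 2003 falls on a listed holiday. Rolling to the preceding business day gives December 25, 2003, a Thursday.
Add 6 months to December 25, 2003: June 25, 2004.
June 25, 2004 falls on a Friday, which is a business day, so no adjustment is needed.
So the filing is due June 25, 2004.

June 25, 2004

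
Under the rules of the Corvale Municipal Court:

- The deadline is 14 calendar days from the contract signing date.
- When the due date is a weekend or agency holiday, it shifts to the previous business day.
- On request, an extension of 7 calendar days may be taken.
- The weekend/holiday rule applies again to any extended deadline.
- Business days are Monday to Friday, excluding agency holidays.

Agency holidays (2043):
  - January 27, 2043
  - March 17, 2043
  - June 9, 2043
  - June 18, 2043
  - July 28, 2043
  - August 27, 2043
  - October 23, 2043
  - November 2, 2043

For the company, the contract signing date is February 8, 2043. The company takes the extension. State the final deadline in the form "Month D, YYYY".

February 27, 2043

Adding 14 calendar days to February 8, 2043 gives February 22, 2043.
Because February 22, 2043 is a Sunday, the deadline becomes February 20, 2043 (Friday).
Applying the 7-calendar-day extension: February 20, 2043 + 7 days = February 27, 2043.
February 27, 2043 (Friday) is already a business day.
The final due date is February 27, 2043.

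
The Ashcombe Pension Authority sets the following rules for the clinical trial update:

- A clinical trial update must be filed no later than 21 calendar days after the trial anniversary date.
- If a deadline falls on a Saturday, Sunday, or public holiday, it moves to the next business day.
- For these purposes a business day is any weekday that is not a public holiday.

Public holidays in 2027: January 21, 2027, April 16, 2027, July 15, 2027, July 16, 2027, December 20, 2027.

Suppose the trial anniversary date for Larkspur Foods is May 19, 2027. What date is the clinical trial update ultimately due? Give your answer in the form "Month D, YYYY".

Adding 21 calendar days to May 19, 2027 gives June 9, 2027.
June 9, 2027 falls on a Wednesday, which is a business day, so no adjustment is needed.
So the filing is due June 9, 2027.

June 9, 2027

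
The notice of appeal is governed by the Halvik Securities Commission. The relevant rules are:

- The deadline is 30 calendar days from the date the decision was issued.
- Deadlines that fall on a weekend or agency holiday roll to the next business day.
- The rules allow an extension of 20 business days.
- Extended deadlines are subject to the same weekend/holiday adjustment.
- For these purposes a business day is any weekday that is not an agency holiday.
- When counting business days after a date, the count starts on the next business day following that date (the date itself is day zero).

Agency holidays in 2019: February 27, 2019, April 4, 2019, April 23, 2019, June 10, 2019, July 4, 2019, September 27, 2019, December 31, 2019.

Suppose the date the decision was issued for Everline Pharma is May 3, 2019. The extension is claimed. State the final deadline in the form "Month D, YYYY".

Trigger date May 3, 2019 + 30 calendar days = June 2, 2019.
June 2, 2019 falls on a Sunday. Rolling to the next business day gives June 3, 2019, a Monday.
The 20-business-day extension runs from June 3, 2019 to July 2, 2019.
July 2, 2019 (Tuesday) is already a business day.
So the filing is due July 2, 2019.

July 2, 2019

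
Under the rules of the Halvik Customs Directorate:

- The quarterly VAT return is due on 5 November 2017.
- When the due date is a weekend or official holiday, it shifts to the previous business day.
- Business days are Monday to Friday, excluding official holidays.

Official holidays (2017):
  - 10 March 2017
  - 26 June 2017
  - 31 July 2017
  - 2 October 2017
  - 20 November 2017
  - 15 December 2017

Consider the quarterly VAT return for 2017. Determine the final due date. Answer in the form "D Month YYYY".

The statutory due date is 5 November 2017.
5 November 2017 falls on a Sunday. Rolling to the preceding business day gives 3 November 2017, a Friday.
So the filing is due 3 November 2017.

3 November 2017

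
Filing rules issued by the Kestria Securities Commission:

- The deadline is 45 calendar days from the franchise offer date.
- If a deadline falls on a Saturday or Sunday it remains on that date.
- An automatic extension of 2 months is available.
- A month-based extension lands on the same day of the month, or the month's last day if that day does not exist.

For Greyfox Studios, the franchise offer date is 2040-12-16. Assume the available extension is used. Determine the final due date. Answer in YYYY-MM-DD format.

2041-03-30

Adding 45 calendar days to 2040-12-16 gives 2041-01-30.
2041-01-30 falls on a Wednesday. The rules make no weekend/holiday allowance, so it remains 2041-01-30.
Add 2 months to 2041-01-30: 2041-03-30.
2041-03-30 is a Saturday; no weekend or holiday adjustment applies.
Deadline: 2041-03-30.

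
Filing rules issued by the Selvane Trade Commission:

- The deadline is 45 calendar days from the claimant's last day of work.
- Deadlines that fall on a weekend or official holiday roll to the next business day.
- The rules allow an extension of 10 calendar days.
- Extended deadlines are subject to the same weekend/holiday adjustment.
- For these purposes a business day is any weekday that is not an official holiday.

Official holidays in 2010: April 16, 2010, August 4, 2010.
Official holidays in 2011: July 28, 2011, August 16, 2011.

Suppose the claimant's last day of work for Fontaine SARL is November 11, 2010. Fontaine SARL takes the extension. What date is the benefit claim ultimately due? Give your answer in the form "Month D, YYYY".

January 6, 2011

Adding 45 calendar days to November 11, 2010 gives December 26, 2010.
December 26, 2010 is a Sunday; the next business day is December 27, 2010 (Monday).
The 10-calendar-day extension moves the deadline from December 27, 2010 to January 6, 2011.
Since January 6, 2011 is a Thursday and not a holiday, the date is unchanged.
The final due date is January 6, 2011.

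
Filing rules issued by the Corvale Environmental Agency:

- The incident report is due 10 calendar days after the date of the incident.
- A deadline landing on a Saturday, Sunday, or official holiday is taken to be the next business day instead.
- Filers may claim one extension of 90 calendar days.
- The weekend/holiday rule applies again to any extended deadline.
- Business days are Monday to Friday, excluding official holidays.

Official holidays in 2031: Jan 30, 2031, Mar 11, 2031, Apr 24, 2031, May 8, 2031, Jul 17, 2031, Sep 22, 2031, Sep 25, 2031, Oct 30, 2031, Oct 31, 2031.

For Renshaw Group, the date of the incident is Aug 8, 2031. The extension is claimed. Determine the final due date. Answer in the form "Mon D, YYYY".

Nov 17, 2031

From Aug 8, 2031, 10 calendar days later is Aug 18, 2031.
Aug 18, 2031 (Monday) is already a business day.
Applying the 90-calendar-day extension: Aug 18, 2031 + 90 days = Nov 16, 2031.
Because Nov 16, 2031 is a Sunday, the deadline becomes Nov 17, 2031 (Monday).
The final due date is Nov 17, 2031.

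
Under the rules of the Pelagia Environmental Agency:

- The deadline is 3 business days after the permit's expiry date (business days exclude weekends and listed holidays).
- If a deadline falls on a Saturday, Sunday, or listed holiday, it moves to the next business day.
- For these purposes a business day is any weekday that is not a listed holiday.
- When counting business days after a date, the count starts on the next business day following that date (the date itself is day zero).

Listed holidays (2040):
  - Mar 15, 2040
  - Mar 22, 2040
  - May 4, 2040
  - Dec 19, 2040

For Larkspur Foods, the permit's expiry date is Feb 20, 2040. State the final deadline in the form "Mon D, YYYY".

Feb 23, 2040

Counting 3 business days after Feb 20, 2040 (skipping weekends and listed holidays) reaches Feb 23, 2040.
Since Feb 23, 2040 is a Thursday and not a holiday, the date is unchanged.
So the filing is due Feb 23, 2040.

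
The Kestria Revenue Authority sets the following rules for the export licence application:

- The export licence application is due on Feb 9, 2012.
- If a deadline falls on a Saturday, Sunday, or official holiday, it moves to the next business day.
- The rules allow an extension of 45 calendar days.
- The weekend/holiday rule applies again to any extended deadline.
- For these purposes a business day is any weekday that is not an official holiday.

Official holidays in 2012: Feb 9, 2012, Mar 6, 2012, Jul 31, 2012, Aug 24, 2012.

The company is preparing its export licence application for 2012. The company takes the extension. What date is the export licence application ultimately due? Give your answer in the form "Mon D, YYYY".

Mar 26, 2012

Start from the fixed due date, Feb 9, 2012.
Feb 9, 2012 is a listed holiday, so it moves to the next business day, Feb 10, 2012 (Friday).
Add the 45 calendar-day extension to Feb 10, 2012: Mar 26, 2012.
Mar 26, 2012 falls on a Monday, which is a business day, so no adjustment is needed.
Deadline: Mar 26, 2012.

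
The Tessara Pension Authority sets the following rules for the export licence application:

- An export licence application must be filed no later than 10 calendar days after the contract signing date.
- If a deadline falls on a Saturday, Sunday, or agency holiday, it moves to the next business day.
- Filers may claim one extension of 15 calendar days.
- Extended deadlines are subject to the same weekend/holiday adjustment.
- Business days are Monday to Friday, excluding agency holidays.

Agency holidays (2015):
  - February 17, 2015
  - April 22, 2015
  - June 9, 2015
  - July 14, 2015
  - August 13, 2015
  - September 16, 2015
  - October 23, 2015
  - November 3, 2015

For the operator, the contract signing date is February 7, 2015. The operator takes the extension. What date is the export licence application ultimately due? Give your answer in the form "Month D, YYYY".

From February 7, 2015, 10 calendar days later is February 17, 2015.
February 17, 2015 falls on a listed holiday. Rolling to the next business day gives February 18, 2015, a Wednesday.
The 15-calendar-day extension moves the deadline from February 18, 2015 to March 5, 2015.
Since March 5, 2015 is a Thursday and not a holiday, the date is unchanged.
The final due date is March 5, 2015.

March 5, 2015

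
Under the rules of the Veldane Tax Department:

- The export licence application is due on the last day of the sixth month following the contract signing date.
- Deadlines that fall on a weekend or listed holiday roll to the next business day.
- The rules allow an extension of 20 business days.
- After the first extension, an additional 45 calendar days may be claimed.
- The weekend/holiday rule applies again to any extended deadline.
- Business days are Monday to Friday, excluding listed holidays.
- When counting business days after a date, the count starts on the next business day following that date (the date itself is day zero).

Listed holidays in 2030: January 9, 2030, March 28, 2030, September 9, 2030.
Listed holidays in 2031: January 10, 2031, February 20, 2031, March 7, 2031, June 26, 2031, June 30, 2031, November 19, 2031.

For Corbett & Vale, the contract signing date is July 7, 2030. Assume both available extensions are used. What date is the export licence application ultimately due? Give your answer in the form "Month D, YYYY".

6 months after July 7, 2030 is January 2031; that month ends on January 31, 2031.
January 31, 2031 is a Friday and not a listed holiday, so it stands.
Counting 20 further business days from January 31, 2031 reaches March 3, 2031.
Since March 3, 2031 is a Monday and not a holiday, the date is unchanged.
The 45-calendar-day extension moves the deadline from March 3, 2031 to April 17, 2031.
April 17, 2031 falls on a Thursday, which is a business day, so no adjustment is needed.
So the filing is due April 17, 2031.

April 17, 2031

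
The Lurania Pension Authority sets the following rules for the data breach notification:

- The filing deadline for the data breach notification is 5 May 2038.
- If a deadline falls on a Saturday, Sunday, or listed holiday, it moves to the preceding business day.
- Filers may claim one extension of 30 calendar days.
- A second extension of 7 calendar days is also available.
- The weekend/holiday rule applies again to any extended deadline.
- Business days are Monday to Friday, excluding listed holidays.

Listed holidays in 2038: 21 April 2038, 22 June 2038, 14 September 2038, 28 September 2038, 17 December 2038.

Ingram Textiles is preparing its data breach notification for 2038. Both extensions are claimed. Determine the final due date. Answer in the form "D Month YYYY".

11 June 2038

Start from the fixed due date, 5 May 2038.
Since 5 May 2038 is a Wednesday and not a holiday, the date is unchanged.
Applying the 30-calendar-day extension: 5 May 2038 + 30 days = 4 June 2038.
4 June 2038 falls on a Friday, which is a business day, so no adjustment is needed.
The 7-calendar-day extension moves the deadline from 4 June 2038 to 11 June 2038.
11 June 2038 falls on a Friday, which is a business day, so no adjustment is needed.
The final due date is 11 June 2038.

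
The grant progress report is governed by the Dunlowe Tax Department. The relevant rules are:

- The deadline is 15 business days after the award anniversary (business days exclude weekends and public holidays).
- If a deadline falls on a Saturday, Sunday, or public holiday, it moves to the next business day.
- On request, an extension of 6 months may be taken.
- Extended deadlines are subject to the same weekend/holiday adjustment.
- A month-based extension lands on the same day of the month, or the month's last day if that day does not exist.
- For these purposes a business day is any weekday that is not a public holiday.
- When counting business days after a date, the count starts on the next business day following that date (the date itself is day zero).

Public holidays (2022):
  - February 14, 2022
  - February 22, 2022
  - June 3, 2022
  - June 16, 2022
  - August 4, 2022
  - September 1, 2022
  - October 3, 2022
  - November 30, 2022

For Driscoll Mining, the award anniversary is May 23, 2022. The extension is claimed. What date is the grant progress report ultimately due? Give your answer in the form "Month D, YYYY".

December 14, 2022

15 business days after May 23, 2022, excluding weekends and holidays, is June 14, 2022.
June 14, 2022 (Tuesday) is already a business day.
Applying the 6 months extension: 6 months after June 14, 2022 is December 14, 2022.
Since December 14, 2022 is a Wednesday and not a holiday, the date is unchanged.
The final due date is December 14, 2022.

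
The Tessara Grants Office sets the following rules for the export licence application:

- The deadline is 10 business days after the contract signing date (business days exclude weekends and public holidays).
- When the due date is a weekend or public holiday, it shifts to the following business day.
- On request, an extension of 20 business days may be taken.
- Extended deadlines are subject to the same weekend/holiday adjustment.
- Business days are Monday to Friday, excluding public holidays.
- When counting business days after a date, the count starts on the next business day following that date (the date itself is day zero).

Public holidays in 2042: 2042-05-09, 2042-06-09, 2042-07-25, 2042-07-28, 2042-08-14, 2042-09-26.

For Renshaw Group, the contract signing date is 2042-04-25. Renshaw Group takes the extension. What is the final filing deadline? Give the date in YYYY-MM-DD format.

2042-06-10

10 business days after 2042-04-25, excluding weekends and holidays, is 2042-05-12.
2042-05-12 is a Monday and not a listed holiday, so it stands.
Counting 20 further business days from 2042-05-12 reaches 2042-06-10.
2042-06-10 is a Tuesday and not a listed holiday, so it stands.
Final deadline: 2042-06-10.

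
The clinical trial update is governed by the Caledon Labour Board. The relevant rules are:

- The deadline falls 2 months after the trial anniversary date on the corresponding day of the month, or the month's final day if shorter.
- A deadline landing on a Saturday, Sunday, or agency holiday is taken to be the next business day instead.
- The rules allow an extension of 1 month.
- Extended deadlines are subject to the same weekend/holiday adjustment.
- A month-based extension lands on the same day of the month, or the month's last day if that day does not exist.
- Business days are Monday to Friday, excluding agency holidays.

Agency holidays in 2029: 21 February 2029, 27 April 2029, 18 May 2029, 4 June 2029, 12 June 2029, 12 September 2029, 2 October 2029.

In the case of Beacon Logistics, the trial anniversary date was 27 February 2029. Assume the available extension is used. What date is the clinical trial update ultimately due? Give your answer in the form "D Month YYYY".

30 May 2029

2 months from 27 February 2029 is 27 April 2029.
Because 27 April 2029 is a listed holiday, the deadline becomes 30 April 2029 (Monday).
The 1 month extension carries 30 April 2029 to 30 May 2029.
30 May 2029 (Wednesday) is already a business day.
Final deadline: 30 May 2029.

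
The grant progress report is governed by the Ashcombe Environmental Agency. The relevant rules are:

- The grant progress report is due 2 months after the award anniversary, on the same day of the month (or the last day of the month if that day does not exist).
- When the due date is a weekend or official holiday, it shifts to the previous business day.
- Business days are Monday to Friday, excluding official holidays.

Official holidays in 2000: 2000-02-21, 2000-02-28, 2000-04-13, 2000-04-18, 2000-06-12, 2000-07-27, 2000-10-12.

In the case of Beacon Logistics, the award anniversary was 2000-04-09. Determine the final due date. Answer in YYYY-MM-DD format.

2000-06-09

2 months from 2000-04-09 is 2000-06-09.
Since 2000-06-09 is a Friday and not a holiday, the date is unchanged.
Deadline: 2000-06-09.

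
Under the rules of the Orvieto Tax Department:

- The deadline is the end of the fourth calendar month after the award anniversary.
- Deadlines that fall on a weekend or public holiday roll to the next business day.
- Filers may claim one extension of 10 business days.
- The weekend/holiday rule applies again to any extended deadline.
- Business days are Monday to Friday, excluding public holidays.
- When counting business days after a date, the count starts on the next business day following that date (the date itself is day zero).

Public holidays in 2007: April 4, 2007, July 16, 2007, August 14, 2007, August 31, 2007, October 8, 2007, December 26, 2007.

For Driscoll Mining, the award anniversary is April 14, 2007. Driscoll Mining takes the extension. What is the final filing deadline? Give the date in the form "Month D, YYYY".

September 17, 2007

The fourth month after April 14, 2007 is August 2007, whose last day is August 31, 2007.
Because August 31, 2007 is a listed holiday, the deadline becomes September 3, 2007 (Monday).
The 10-business-day extension runs from September 3, 2007 to September 17, 2007.
September 17, 2007 falls on a Monday, which is a business day, so no adjustment is needed.
The final due date is September 17, 2007.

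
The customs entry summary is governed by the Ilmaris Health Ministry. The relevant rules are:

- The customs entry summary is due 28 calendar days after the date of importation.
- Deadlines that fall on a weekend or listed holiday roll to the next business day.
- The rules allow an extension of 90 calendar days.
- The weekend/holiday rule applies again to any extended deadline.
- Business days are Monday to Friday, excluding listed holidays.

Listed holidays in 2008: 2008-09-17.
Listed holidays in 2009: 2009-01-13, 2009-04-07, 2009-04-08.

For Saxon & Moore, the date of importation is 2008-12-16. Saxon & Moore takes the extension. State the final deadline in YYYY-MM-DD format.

From 2008-12-16, 28 calendar days later is 2009-01-13.
2009-01-13 falls on a listed holiday. Rolling to the next business day gives 2009-01-14, a Wednesday.
Add the 90 calendar-day extension to 2009-01-14: 2009-04-14.
2009-04-14 is a Tuesday and not a listed holiday, so it stands.
So the filing is due 2009-04-14.

2009-04-14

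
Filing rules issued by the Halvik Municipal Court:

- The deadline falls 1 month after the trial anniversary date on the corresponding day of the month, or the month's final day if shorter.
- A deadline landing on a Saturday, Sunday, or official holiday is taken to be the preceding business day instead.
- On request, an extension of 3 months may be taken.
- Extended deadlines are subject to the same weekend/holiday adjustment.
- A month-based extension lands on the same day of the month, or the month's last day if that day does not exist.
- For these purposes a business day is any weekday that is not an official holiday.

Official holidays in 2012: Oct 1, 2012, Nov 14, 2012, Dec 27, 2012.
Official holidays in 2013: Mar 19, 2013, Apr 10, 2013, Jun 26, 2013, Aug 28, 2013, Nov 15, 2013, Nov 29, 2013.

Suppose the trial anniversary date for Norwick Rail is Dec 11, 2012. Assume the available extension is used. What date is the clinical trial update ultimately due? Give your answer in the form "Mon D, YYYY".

1 month from Dec 11, 2012 is Jan 11, 2013.
Jan 11, 2013 is a Friday and not a listed holiday, so it stands.
Applying the 3 months extension: 3 months after Jan 11, 2013 is Apr 11, 2013.
Apr 11, 2013 falls on a Thursday, which is a business day, so no adjustment is needed.
The final due date is Apr 11, 2013.

Apr 11, 2013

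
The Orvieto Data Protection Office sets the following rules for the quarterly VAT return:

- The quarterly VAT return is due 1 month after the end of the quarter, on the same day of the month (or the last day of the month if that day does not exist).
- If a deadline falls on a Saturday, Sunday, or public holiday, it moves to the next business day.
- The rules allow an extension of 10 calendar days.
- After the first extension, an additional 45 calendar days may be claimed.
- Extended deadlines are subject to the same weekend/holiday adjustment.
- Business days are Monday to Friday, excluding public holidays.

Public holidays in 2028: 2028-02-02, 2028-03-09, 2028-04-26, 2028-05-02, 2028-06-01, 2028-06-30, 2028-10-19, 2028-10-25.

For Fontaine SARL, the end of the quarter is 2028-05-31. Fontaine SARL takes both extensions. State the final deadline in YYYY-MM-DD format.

2028-08-28

1 month from 2028-05-31 is 2028-06-30 (day 31 does not exist in June, so the month's last day is used).
2028-06-30 is a listed holiday, so it moves to the next business day, 2028-07-03 (Monday).
Add the 10 calendar-day extension to 2028-07-03: 2028-07-13.
2028-07-13 (Thursday) is already a business day.
Applying the 45-calendar-day extension: 2028-07-13 + 45 days = 2028-08-27.
2028-08-27 is a Sunday; the next business day is 2028-08-28 (Monday).
Final deadline: 2028-08-28.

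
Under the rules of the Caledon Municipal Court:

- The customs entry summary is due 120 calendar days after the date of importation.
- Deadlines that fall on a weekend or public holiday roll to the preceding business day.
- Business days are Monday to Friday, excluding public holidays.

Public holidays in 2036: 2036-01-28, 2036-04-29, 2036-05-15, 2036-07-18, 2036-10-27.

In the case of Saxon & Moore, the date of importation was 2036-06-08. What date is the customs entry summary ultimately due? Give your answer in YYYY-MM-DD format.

From 2036-06-08, 120 calendar days later is 2036-10-06.
2036-10-06 falls on a Monday, which is a business day, so no adjustment is needed.
Deadline: 2036-10-06.

2036-10-06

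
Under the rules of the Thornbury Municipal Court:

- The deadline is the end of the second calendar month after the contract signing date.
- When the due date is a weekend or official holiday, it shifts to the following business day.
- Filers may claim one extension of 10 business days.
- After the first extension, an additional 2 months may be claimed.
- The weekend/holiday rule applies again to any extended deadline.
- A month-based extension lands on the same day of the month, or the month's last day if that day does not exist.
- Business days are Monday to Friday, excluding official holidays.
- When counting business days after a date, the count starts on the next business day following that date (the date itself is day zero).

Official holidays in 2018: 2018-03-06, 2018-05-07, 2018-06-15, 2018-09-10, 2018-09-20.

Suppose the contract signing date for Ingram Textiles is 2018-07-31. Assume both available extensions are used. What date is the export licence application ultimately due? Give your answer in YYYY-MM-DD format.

2018-12-17

The second month after 2018-07-31 is September 2018, whose last day is 2018-09-30.
Because 2018-09-30 is a Sunday, the deadline becomes 2018-10-01 (Monday).
Applying the 10-business-day extension: 10 business days after 2018-10-01 is 2018-10-15.
Since 2018-10-15 is a Monday and not a holiday, the date is unchanged.
Add 2 months to 2018-10-15: 2018-12-15.
2018-12-15 is a Saturday; the next business day is 2018-12-17 (Monday).
So the filing is due 2018-12-17.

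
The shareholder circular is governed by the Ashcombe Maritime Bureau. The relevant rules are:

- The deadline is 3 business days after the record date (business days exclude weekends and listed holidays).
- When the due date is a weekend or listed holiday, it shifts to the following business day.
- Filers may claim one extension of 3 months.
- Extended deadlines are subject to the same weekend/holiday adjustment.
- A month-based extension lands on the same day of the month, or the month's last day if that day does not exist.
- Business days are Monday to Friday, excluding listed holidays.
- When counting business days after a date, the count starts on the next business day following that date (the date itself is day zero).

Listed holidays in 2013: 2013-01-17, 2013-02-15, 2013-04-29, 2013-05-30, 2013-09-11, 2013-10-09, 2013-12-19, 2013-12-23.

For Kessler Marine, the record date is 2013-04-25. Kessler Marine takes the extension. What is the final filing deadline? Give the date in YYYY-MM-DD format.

2013-08-01

Counting 3 business days after 2013-04-25 (skipping weekends and listed holidays) reaches 2013-05-01.
2013-05-01 (Wednesday) is already a business day.
Add 3 months to 2013-05-01: 2013-08-01.
Since 2013-08-01 is a Thursday and not a holiday, the date is unchanged.
The final due date is 2013-08-01.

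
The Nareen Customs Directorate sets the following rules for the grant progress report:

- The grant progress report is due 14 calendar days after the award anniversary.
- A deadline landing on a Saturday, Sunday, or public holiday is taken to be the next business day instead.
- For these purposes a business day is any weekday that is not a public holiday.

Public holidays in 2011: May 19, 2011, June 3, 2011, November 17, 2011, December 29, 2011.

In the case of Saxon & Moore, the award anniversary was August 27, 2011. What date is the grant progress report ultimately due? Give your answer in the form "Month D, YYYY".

Trigger date August 27, 2011 + 14 calendar days = September 10, 2011.
Because September 10, 2011 is a Saturday, the deadline becomes September 12, 2011 (Monday).
So the filing is due September 12, 2011.

September 12, 2011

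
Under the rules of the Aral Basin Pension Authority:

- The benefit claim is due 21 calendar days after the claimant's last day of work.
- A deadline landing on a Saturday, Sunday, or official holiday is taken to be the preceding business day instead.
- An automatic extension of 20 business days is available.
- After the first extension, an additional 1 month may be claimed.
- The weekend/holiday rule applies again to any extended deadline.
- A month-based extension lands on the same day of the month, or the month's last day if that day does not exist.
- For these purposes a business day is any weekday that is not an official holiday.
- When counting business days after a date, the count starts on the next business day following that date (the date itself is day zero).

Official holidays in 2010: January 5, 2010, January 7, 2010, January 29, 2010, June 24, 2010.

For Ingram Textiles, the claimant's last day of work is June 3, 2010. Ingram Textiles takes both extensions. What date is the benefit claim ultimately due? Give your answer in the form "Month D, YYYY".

August 20, 2010

Adding 21 calendar days to June 3, 2010 gives June 24, 2010.
Because June 24, 2010 is a listed holiday, the deadline becomes June 23, 2010 (Wednesday).
Counting 20 further business days from June 23, 2010 reaches July 22, 2010.
July 22, 2010 (Thursday) is already a business day.
Add 1 month to July 22, 2010: August 22, 2010.
August 22, 2010 is a Sunday, so it moves to the preceding business day, August 20, 2010 (Friday).
The final due date is August 20, 2010.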